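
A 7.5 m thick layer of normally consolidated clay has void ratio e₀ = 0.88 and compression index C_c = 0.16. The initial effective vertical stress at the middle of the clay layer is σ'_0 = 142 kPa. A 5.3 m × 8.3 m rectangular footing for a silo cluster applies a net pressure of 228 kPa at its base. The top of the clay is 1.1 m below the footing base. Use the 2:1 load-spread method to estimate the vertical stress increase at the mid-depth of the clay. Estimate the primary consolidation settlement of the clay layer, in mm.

S_c ≈ 118 mm

Mid-depth of clay below the footing base: z = 1.1 + 7.5/2 = 4.85 m.
Stress increase at mid-clay by the 2:1 spreading method:
Δσ = qBL/((B+z)(L+z)) = 228×5.3×8.3/((5.3+4.85)(8.3+4.85)) = 75.144 kPa
Final effective stress: σ'_f = σ'_0 + Δσ = 142 + 75.144 = 217.14 kPa.
Normally consolidated clay, so the full stress increment lies on the virgin compression line:
S_c = C_c·H/(1+e₀)·log₁₀(σ'_f/σ'_0) = 0.16×7.5/(1+0.88)×log₁₀(217.14/142)
    = 0.6383 × 0.18445 = 0.1177 m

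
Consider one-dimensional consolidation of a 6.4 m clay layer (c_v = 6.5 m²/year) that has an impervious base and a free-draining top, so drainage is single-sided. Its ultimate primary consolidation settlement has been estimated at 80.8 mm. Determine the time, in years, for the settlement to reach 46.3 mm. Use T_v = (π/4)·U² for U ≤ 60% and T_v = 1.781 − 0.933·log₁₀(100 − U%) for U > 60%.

t ≈ 1.63 years

Drainage path length: H_d = H = 6.4 m (single drainage).
U = S(t)/S_ult = 46.3/80.8 = 0.573.
U ≤ 60%: T_v = (π/4)·U² = (π/4)×0.57302² = 0.25789.
t = T_v·H_d²/c_v = 0.25789×6.4²/6.5 = 1.625 years.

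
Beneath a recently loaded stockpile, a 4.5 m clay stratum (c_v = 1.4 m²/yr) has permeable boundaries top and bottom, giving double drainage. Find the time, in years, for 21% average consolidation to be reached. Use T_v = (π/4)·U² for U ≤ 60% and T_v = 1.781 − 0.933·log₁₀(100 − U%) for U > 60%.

t ≈ 0.125 years

Drainage path length: H_d = H/2 = 2.25 m (double drainage).
U ≤ 60%: T_v = (π/4)·U² = (π/4)×0.21² = 0.034636.
t = T_v·H_d²/c_v = 0.034636×2.25²/1.4 = 0.1252 years.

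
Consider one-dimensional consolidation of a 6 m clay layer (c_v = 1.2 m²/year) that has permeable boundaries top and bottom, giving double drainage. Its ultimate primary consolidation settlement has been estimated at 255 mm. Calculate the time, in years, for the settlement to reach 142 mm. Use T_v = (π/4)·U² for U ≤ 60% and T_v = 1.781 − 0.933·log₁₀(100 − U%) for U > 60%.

t ≈ 1.83 years

Drainage path length: H_d = H/2 = 3 m (double drainage).
U = S(t)/S_ult = 142/255 = 0.5569.
U ≤ 60%: T_v = (π/4)·U² = (π/4)×0.55686² = 0.24355.
t = T_v·H_d²/c_v = 0.24355×3²/1.2 = 1.827 years.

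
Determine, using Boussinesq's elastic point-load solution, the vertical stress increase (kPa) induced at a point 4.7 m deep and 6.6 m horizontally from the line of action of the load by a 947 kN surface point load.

Boussinesq vertical stress below a point load on an elastic half-space:
Δσ_z = 3P/(2πz²) · [1 + (r/z)²]^(−5/2)
r/z = 6.6/4.7 = 1.4043; [1+(r/z)²]^(−5/2) = 0.065675.
Δσ_z = 3×947/(2π×4.7²) × 0.065675 = 20.469 × 0.065675 = 1.344 kPa

Δσ_z ≈ 1.34 kPa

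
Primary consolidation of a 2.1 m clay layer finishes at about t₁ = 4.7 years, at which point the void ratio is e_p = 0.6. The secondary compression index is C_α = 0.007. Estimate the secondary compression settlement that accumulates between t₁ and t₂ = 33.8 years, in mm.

Secondary compression: S_s = C_α·H/(1+e_p)·log₁₀(t₂/t₁)
S_s = 0.007×2.1/(1+0.6)×log₁₀(33.8/4.7)
    = 0.009187 × 0.8568 = 0.007872 m

S_s ≈ 7.87 mm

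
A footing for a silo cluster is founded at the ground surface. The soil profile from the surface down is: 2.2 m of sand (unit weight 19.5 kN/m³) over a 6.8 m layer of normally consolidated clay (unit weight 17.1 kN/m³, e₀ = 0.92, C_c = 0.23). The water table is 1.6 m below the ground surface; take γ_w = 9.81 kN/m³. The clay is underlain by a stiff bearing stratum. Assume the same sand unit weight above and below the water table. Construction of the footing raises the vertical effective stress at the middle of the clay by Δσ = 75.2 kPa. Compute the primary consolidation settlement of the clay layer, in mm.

S_c ≈ 282 mm

Mid-depth of clay below the ground surface: z = 2.2 + 6.8/2 = 5.6 m.
Total vertical stress at mid-clay: σ_v = 19.5×2.2 + 17.1×3.4 = 101.04 kPa.
Pore pressure: u = 9.81×(5.6 − 1.6) = 39.24 kPa.
Initial effective stress: σ'_0 = σ_v − u = 101.04 − 39.24 = 61.8 kPa.
Final effective stress: σ'_f = σ'_0 + Δσ = 61.8 + 75.2 = 137 kPa.
Normally consolidated clay, so the full stress increment lies on the virgin compression line:
S_c = C_c·H/(1+e₀)·log₁₀(σ'_f/σ'_0) = 0.23×6.8/(1+0.92)×log₁₀(137/61.8)
    = 0.81458 × 0.34573 = 0.2816 m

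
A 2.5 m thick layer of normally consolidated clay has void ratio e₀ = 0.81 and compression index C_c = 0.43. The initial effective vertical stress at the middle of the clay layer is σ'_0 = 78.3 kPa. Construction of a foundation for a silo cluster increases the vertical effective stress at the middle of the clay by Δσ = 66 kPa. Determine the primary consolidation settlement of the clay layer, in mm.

Final effective stress: σ'_f = σ'_0 + Δσ = 78.3 + 66 = 144.3 kPa.
Normally consolidated clay, so the full stress increment lies on the virgin compression line:
S_c = C_c·H/(1+e₀)·log₁₀(σ'_f/σ'_0) = 0.43×2.5/(1+0.81)×log₁₀(144.3/78.3)
    = 0.59392 × 0.2655 = 0.1577 m

S_c ≈ 158 mm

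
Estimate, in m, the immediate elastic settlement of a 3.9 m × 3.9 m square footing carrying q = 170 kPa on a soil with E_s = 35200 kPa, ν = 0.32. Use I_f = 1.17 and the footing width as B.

Immediate (elastic) settlement: S_e = q·B·(1−ν²)/E_s · I_f.
S_e = 170 × 3.9 × (1 − 0.32²) / 35200 × 1.17
    = 170 × 3.9 × 0.8976 / 35200 × 1.17
    = 0.01978 m

S_e ≈ 0.0198 m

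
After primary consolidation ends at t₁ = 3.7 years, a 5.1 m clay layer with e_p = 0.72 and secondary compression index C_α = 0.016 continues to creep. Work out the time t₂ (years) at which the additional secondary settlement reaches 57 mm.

t₂ ≈ 58.8 years

S_s = C_α·H/(1+e_p)·log₁₀(t₂/t₁) ⇒ log₁₀(t₂/t₁) = S_s·(1+e_p)/(C_α·H).
log₁₀(t₂/t₁) = 0.057 × (1+0.72) / (0.016×5.1) = 1.201
t₂ = t₁ × 10^1.201 = 3.7 × 15.9 = 58.84 years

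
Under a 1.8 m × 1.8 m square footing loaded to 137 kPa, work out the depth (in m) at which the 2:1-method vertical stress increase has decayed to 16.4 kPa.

z ≈ 3.4 m

2:1 spreading — at depth z the loaded area has grown by z in each plan dimension:
qB²/(B+z)² = Δσ_z ⇒ z = B(√(q/Δσ_z) − 1) = 1.8×(√(137/16.4) − 1) = 3.402 m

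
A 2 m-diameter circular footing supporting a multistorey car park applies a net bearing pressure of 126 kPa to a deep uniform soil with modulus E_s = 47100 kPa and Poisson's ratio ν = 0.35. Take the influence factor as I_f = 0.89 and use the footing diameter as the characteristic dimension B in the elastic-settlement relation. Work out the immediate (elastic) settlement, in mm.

S_e ≈ 4.18 mm

Immediate (elastic) settlement: S_e = q·B·(1−ν²)/E_s · I_f.
S_e = 126 × 2 × (1 − 0.35²) / 47100 × 0.89
    = 126 × 2 × 0.8775 / 47100 × 0.89
    = 0.004178 m = 4.178 mm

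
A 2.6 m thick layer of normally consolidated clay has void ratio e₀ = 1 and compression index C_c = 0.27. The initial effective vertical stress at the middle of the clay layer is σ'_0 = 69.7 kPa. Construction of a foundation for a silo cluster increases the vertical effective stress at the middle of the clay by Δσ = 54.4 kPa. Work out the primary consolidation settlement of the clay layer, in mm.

S_c ≈ 87.9 mm

Final effective stress: σ'_f = σ'_0 + Δσ = 69.7 + 54.4 = 124.1 kPa.
Normally consolidated clay, so the full stress increment lies on the virgin compression line:
S_c = C_c·H/(1+e₀)·log₁₀(σ'_f/σ'_0) = 0.27×2.6/(1+1)×log₁₀(124.1/69.7)
    = 0.351 × 0.25054 = 0.08794 m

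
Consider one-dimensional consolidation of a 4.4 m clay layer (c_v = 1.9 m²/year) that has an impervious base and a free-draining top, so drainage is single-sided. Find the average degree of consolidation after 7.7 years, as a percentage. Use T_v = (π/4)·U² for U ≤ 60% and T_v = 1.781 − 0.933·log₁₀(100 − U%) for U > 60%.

U ≈ 87.4 %

Drainage path length: H_d = H = 4.4 m (single drainage).
T_v = c_v·t/H_d² = 1.9×7.7/4.4² = 0.75568.
T_v = 0.75568 corresponds to the U > 60% branch:
U = 1 − 10^((1.781 − T_v)/0.933)/100 = 0.8744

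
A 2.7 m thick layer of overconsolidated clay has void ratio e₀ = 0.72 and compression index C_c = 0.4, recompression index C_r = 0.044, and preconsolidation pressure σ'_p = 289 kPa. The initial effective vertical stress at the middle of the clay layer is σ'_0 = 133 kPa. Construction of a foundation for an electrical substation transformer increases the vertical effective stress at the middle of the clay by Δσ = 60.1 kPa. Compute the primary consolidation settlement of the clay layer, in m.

S_c ≈ 0.0112 m

Final effective stress: σ'_f = 133 + 60.1 = 193.1 kPa.
σ'_f = 193.1 ≤ σ'_p = 289 kPa, so the clay remains overconsolidated and only the recompression index applies:
S_c = C_r·H/(1+e₀)·log₁₀(σ'_f/σ'_0) = 0.044×2.7/1.72×log₁₀(193.1/133)
    = 0.069071 × 0.16193 = 0.01118 m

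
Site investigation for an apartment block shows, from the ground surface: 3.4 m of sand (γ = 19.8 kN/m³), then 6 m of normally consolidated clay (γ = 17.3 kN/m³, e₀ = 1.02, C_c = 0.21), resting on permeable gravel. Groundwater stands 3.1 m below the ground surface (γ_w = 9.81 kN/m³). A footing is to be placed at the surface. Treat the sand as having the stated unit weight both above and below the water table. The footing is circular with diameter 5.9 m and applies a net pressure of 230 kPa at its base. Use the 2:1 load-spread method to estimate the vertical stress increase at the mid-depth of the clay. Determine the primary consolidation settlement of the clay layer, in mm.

Mid-depth of clay below the ground surface: z = 3.4 + 6/2 = 6.4 m.
Total vertical stress at mid-clay: σ_v = 19.8×3.4 + 17.3×3 = 119.22 kPa.
Pore pressure: u = 9.81×(6.4 − 3.1) = 32.373 kPa.
Initial effective stress: σ'_0 = σ_v − u = 119.22 − 32.373 = 86.847 kPa.
Stress increase at mid-clay by the 2:1 spreading method:
Δσ ≈ qD²/(D+z)² = 230×5.9²/(5.9+6.4)² = 52.92 kPa
Final effective stress: σ'_f = σ'_0 + Δσ = 86.847 + 52.92 = 139.77 kPa.
Normally consolidated clay, so the full stress increment lies on the virgin compression line:
S_c = C_c·H/(1+e₀)·log₁₀(σ'_f/σ'_0) = 0.21×6/(1+1.02)×log₁₀(139.77/86.847)
    = 0.62376 × 0.20666 = 0.1289 m

S_c ≈ 129 mm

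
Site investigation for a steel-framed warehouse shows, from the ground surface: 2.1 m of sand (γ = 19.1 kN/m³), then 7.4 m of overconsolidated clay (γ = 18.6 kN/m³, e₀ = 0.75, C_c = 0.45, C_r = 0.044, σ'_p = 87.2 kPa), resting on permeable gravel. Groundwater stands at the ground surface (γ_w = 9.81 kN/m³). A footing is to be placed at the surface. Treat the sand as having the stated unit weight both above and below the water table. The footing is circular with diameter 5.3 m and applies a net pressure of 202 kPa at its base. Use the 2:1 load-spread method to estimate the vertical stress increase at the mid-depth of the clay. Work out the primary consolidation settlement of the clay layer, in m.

Mid-depth of clay below the ground surface: z = 2.1 + 7.4/2 = 5.8 m.
Total vertical stress at mid-clay: σ_v = 19.1×2.1 + 18.6×3.7 = 108.93 kPa.
Pore pressure: u = 9.81×(5.8 − 0) = 56.898 kPa.
Initial effective stress: σ'_0 = σ_v − u = 108.93 − 56.898 = 52.032 kPa.
Stress increase at mid-clay by the 2:1 spreading method:
Δσ ≈ qD²/(D+z)² = 202×5.3²/(5.3+5.8)² = 46.053 kPa
Final effective stress: σ'_f = 52.032 + 46.053 = 98.085 kPa.
σ'_f = 98.085 > σ'_p = 87.2 kPa, so the stress path crosses the preconsolidation pressure — recompression up to σ'_p, then virgin compression beyond:
S_c = H/(1+e₀)·[C_r·log₁₀(σ'_p/σ'_0) + C_c·log₁₀(σ'_f/σ'_p)]
    = 7.4/1.75 × [0.044×log₁₀(87.2/52.032) + 0.45×log₁₀(98.085/87.2)]
    = 4.2286 × [0.0098668 + 0.022989] = 0.1389 m

S_c ≈ 0.139 m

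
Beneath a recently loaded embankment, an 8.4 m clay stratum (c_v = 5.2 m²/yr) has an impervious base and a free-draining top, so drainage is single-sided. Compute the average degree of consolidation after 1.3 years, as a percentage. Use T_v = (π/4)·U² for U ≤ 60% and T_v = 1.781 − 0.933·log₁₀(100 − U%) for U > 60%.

Drainage path length: H_d = H = 8.4 m (single drainage).
T_v = c_v·t/H_d² = 5.2×1.3/8.4² = 0.095805.
T_v = 0.095805 corresponds to the U ≤ 60% branch:
U = √(4T_v/π) = 0.3493

U ≈ 34.9 %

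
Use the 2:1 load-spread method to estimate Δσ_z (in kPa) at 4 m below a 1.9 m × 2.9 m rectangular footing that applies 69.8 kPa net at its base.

Δσ_z ≈ 9.45 kPa

By the 2:1 method the load spreads at 1 horizontal : 2 vertical, so at depth z the loaded area has grown by z in each plan dimension:
Δσ = qBL/((B+z)(L+z)) = 69.8×1.9×2.9/((1.9+4)(2.9+4)) = 9.4473 kPa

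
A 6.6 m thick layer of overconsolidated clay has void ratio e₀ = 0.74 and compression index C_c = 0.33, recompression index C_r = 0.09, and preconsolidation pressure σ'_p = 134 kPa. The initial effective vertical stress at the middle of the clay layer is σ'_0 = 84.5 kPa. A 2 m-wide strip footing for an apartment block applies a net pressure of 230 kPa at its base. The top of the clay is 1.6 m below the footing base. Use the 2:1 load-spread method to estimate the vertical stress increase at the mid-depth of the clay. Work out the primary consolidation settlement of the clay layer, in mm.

S_c ≈ 134 mm

Mid-depth of clay below the footing base: z = 1.6 + 6.6/2 = 4.9 m.
Stress increase at mid-clay by the 2:1 spreading method:
Δσ = qB/(B+z) = 230×2/(2+4.9) = 66.667 kPa
Final effective stress: σ'_f = 84.5 + 66.667 = 151.17 kPa.
σ'_f = 151.17 > σ'_p = 134 kPa, so the stress path crosses the preconsolidation pressure — recompression up to σ'_p, then virgin compression beyond:
S_c = H/(1+e₀)·[C_r·log₁₀(σ'_p/σ'_0) + C_c·log₁₀(σ'_f/σ'_p)]
    = 6.6/1.74 × [0.09×log₁₀(134/84.5) + 0.33×log₁₀(151.17/134)]
    = 3.7931 × [0.018022 + 0.017279] = 0.1339 m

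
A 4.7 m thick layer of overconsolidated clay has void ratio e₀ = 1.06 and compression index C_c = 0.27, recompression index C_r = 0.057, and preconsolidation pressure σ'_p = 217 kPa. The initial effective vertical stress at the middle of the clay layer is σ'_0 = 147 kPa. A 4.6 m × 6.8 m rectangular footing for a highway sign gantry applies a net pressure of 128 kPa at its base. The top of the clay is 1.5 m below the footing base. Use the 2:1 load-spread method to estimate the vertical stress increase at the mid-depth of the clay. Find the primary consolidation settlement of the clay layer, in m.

Mid-depth of clay below the footing base: z = 1.5 + 4.7/2 = 3.85 m.
Stress increase at mid-clay by the 2:1 spreading method:
Δσ = qBL/((B+z)(L+z)) = 128×4.6×6.8/((4.6+3.85)(6.8+3.85)) = 44.491 kPa
Final effective stress: σ'_f = 147 + 44.491 = 191.49 kPa.
σ'_f = 191.49 ≤ σ'_p = 217 kPa, so the clay remains overconsolidated and only the recompression index applies:
S_c = C_r·H/(1+e₀)·log₁₀(σ'_f/σ'_0) = 0.057×4.7/2.06×log₁₀(191.49/147)
    = 0.13005 × 0.11483 = 0.01493 m

S_c ≈ 0.0149 m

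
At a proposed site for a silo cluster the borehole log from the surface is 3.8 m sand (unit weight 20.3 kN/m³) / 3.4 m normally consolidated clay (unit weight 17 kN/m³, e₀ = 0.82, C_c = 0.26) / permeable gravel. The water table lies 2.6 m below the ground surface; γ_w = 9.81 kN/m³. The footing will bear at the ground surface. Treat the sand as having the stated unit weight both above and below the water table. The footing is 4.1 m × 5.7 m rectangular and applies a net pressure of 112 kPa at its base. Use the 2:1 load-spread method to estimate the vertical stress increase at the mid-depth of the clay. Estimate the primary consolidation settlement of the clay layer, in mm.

Mid-depth of clay below the ground surface: z = 3.8 + 3.4/2 = 5.5 m.
Total vertical stress at mid-clay: σ_v = 20.3×3.8 + 17×1.7 = 106.04 kPa.
Pore pressure: u = 9.81×(5.5 − 2.6) = 28.449 kPa.
Initial effective stress: σ'_0 = σ_v − u = 106.04 − 28.449 = 77.591 kPa.
Stress increase at mid-clay by the 2:1 spreading method:
Δσ = qBL/((B+z)(L+z)) = 112×4.1×5.7/((4.1+5.5)(5.7+5.5)) = 24.344 kPa
Final effective stress: σ'_f = σ'_0 + Δσ = 77.591 + 24.344 = 101.94 kPa.
Normally consolidated clay, so the full stress increment lies on the virgin compression line:
S_c = C_c·H/(1+e₀)·log₁₀(σ'_f/σ'_0) = 0.26×3.4/(1+0.82)×log₁₀(101.94/77.591)
    = 0.48571 × 0.11853 = 0.05757 m

S_c ≈ 57.6 mm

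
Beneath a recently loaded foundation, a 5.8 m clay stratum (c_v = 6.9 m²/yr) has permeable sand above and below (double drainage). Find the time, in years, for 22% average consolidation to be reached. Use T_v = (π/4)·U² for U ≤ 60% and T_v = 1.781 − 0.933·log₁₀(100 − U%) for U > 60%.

Drainage path length: H_d = H/2 = 2.9 m (double drainage).
U ≤ 60%: T_v = (π/4)·U² = (π/4)×0.22² = 0.038013.
t = T_v·H_d²/c_v = 0.038013×2.9²/6.9 = 0.04633 years.

t ≈ 0.0463 years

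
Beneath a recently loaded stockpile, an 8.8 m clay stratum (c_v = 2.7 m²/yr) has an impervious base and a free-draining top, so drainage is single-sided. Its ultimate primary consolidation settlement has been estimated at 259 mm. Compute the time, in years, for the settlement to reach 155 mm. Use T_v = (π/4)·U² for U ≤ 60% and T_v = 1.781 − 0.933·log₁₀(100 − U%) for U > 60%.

t ≈ 8.07 years

Drainage path length: H_d = H = 8.8 m (single drainage).
U = S(t)/S_ult = 155/259 = 0.5985.
U ≤ 60%: T_v = (π/4)·U² = (π/4)×0.59846² = 0.28129.
t = T_v·H_d²/c_v = 0.28129×8.8²/2.7 = 8.068 years.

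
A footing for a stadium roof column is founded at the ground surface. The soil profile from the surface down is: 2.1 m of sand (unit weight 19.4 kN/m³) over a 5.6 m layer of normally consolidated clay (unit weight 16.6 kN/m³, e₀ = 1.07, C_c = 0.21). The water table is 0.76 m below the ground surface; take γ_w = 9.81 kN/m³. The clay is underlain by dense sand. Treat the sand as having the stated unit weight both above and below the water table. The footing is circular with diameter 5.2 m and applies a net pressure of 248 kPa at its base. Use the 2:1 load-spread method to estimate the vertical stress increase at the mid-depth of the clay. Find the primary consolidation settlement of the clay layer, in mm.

Mid-depth of clay below the ground surface: z = 2.1 + 5.6/2 = 4.9 m.
Total vertical stress at mid-clay: σ_v = 19.4×2.1 + 16.6×2.8 = 87.22 kPa.
Pore pressure: u = 9.81×(4.9 − 0.76) = 40.613 kPa.
Initial effective stress: σ'_0 = σ_v − u = 87.22 − 40.613 = 46.607 kPa.
Stress increase at mid-clay by the 2:1 spreading method:
Δσ ≈ qD²/(D+z)² = 248×5.2²/(5.2+4.9)² = 65.738 kPa
Final effective stress: σ'_f = σ'_0 + Δσ = 46.607 + 65.738 = 112.34 kPa.
Normally consolidated clay, so the full stress increment lies on the virgin compression line:
S_c = C_c·H/(1+e₀)·log₁₀(σ'_f/σ'_0) = 0.21×5.6/(1+1.07)×log₁₀(112.34/46.607)
    = 0.56812 × 0.38208 = 0.2171 m

S_c ≈ 217 mm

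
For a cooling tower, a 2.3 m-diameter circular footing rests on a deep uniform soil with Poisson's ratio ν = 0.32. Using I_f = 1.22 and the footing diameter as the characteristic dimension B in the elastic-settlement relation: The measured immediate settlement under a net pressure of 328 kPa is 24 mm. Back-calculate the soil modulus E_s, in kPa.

S_e = q·B·(1−ν²)/E_s · I_f  ⇒  E_s = q·B·(1−ν²)·I_f / S_e.
E_s = 328 × 2.3 × 0.8976 × 1.22 / 0.024 = 34420 kPa

E_s ≈ 34400 kPa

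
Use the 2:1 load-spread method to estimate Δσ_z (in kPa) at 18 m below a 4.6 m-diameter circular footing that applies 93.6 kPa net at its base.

Δσ_z ≈ 3.88 kPa

By the 2:1 method the load spreads at 1 horizontal : 2 vertical, so at depth z the loaded area has grown by z in each plan dimension:
Δσ ≈ qD²/(D+z)² = 93.6×4.6²/(4.6+18)² = 3.8777 kPa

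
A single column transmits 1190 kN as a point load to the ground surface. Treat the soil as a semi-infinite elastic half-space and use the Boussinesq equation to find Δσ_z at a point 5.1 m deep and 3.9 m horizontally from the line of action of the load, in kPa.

Boussinesq vertical stress below a point load on an elastic half-space:
Δσ_z = 3P/(2πz²) · [1 + (r/z)²]^(−5/2)
r/z = 3.9/5.1 = 0.76471; [1+(r/z)²]^(−5/2) = 0.31629.
Δσ_z = 3×1190/(2π×5.1²) × 0.31629 = 21.845 × 0.31629 = 6.909 kPa

Δσ_z ≈ 6.91 kPa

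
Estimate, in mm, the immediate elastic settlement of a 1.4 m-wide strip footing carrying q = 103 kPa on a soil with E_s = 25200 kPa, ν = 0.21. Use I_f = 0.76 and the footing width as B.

Immediate (elastic) settlement: S_e = q·B·(1−ν²)/E_s · I_f.
S_e = 103 × 1.4 × (1 − 0.21²) / 25200 × 0.76
    = 103 × 1.4 × 0.9559 / 25200 × 0.76
    = 0.004157 m = 4.157 mm

S_e ≈ 4.16 mm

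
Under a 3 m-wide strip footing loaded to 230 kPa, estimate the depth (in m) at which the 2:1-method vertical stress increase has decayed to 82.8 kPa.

z ≈ 5.33 m

2:1 spreading — at depth z the loaded area has grown by z in each plan dimension:
qB/(B+z) = Δσ_z ⇒ z = qB/Δσ_z − B = 230×3/82.8 − 3 = 5.333 m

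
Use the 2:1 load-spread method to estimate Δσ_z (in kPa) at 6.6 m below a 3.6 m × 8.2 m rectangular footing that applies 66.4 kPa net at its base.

Δσ_z ≈ 13 kPa

By the 2:1 method the load spreads at 1 horizontal : 2 vertical, so at depth z the loaded area has grown by z in each plan dimension:
Δσ = qBL/((B+z)(L+z)) = 66.4×3.6×8.2/((3.6+6.6)(8.2+6.6)) = 12.984 kPa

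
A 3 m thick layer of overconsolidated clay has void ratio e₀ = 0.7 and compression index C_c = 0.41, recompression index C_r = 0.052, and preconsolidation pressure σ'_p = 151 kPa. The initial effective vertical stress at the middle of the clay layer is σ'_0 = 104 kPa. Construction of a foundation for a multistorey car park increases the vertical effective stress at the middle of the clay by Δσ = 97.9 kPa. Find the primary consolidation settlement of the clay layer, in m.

S_c ≈ 0.106 m

Final effective stress: σ'_f = 104 + 97.9 = 201.9 kPa.
σ'_f = 201.9 > σ'_p = 151 kPa, so the stress path crosses the preconsolidation pressure — recompression up to σ'_p, then virgin compression beyond:
S_c = H/(1+e₀)·[C_r·log₁₀(σ'_p/σ'_0) + C_c·log₁₀(σ'_f/σ'_p)]
    = 3/1.7 × [0.052×log₁₀(151/104) + 0.41×log₁₀(201.9/151)]
    = 1.7647 × [0.0084211 + 0.051725] = 0.1061 m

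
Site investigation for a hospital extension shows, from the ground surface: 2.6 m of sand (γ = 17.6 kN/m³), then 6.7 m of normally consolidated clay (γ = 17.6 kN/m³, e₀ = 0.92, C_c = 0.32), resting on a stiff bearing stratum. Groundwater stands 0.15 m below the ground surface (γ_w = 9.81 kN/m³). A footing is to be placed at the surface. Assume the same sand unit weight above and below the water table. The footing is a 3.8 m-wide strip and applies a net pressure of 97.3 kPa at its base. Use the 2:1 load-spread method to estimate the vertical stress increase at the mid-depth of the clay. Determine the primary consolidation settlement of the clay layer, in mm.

S_c ≈ 283 mm

Mid-depth of clay below the ground surface: z = 2.6 + 6.7/2 = 5.95 m.
Total vertical stress at mid-clay: σ_v = 17.6×2.6 + 17.6×3.35 = 104.72 kPa.
Pore pressure: u = 9.81×(5.95 − 0.15) = 56.898 kPa.
Initial effective stress: σ'_0 = σ_v − u = 104.72 − 56.898 = 47.822 kPa.
Stress increase at mid-clay by the 2:1 spreading method:
Δσ = qB/(B+z) = 97.3×3.8/(3.8+5.95) = 37.922 kPa
Final effective stress: σ'_f = σ'_0 + Δσ = 47.822 + 37.922 = 85.744 kPa.
Normally consolidated clay, so the full stress increment lies on the virgin compression line:
S_c = C_c·H/(1+e₀)·log₁₀(σ'_f/σ'_0) = 0.32×6.7/(1+0.92)×log₁₀(85.744/47.822)
    = 1.1167 × 0.25358 = 0.2832 m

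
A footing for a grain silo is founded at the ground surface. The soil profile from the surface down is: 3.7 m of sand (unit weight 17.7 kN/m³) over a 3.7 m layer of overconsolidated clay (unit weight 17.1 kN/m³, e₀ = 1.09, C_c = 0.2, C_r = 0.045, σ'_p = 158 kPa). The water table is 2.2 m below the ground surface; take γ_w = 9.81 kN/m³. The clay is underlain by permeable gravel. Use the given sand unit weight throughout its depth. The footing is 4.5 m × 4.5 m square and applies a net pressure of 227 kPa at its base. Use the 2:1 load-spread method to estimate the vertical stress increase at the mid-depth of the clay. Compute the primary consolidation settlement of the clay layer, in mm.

Mid-depth of clay below the ground surface: z = 3.7 + 3.7/2 = 5.55 m.
Total vertical stress at mid-clay: σ_v = 17.7×3.7 + 17.1×1.85 = 97.125 kPa.
Pore pressure: u = 9.81×(5.55 − 2.2) = 32.864 kPa.
Initial effective stress: σ'_0 = σ_v − u = 97.125 − 32.864 = 64.261 kPa.
Stress increase at mid-clay by the 2:1 spreading method:
Δσ = qBL/((B+z)(L+z)) = 227×4.5×4.5/((4.5+5.55)(4.5+5.55)) = 45.511 kPa
Final effective stress: σ'_f = 64.261 + 45.511 = 109.77 kPa.
σ'_f = 109.77 ≤ σ'_p = 158 kPa, so the clay remains overconsolidated and only the recompression index applies:
S_c = C_r·H/(1+e₀)·log₁₀(σ'_f/σ'_0) = 0.045×3.7/2.09×log₁₀(109.77/64.261)
    = 0.079663 × 0.23254 = 0.01852 m

S_c ≈ 18.5 mm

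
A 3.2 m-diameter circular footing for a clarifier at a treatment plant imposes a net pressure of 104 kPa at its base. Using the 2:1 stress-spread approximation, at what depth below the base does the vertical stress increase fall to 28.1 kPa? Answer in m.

2:1 spreading — at depth z the loaded area has grown by z in each plan dimension:
qD²/(D+z)² = Δσ_z ⇒ z = D(√(q/Δσ_z) − 1) = 3.2×(√(104/28.1) − 1) = 2.956 m

z ≈ 2.96 m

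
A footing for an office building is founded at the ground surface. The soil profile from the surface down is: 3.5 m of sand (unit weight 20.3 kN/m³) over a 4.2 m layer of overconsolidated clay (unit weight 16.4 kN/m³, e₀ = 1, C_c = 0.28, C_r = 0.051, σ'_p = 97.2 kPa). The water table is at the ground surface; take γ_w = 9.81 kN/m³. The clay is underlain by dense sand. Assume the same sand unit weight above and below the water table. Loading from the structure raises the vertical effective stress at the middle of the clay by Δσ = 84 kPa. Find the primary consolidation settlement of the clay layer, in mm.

S_c ≈ 113 mm

Mid-depth of clay below the ground surface: z = 3.5 + 4.2/2 = 5.6 m.
Total vertical stress at mid-clay: σ_v = 20.3×3.5 + 16.4×2.1 = 105.49 kPa.
Pore pressure: u = 9.81×(5.6 − 0) = 54.936 kPa.
Initial effective stress: σ'_0 = σ_v − u = 105.49 − 54.936 = 50.554 kPa.
Final effective stress: σ'_f = 50.554 + 84 = 134.55 kPa.
σ'_f = 134.55 > σ'_p = 97.2 kPa, so the stress path crosses the preconsolidation pressure — recompression up to σ'_p, then virgin compression beyond:
S_c = H/(1+e₀)·[C_r·log₁₀(σ'_p/σ'_0) + C_c·log₁₀(σ'_f/σ'_p)]
    = 4.2/2 × [0.051×log₁₀(97.2/50.554) + 0.28×log₁₀(134.55/97.2)]
    = 2.1 × [0.014479 + 0.039541] = 0.1134 m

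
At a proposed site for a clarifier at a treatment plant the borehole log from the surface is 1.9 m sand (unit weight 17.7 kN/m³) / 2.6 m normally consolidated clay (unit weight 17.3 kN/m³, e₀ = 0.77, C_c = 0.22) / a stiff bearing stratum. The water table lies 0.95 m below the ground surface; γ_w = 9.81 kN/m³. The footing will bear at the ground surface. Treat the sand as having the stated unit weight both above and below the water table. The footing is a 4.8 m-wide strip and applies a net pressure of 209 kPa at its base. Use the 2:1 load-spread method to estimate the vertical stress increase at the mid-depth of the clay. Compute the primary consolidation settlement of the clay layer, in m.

S_c ≈ 0.217 m

Mid-depth of clay below the ground surface: z = 1.9 + 2.6/2 = 3.2 m.
Total vertical stress at mid-clay: σ_v = 17.7×1.9 + 17.3×1.3 = 56.12 kPa.
Pore pressure: u = 9.81×(3.2 − 0.95) = 22.073 kPa.
Initial effective stress: σ'_0 = σ_v − u = 56.12 − 22.073 = 34.047 kPa.
Stress increase at mid-clay by the 2:1 spreading method:
Δσ = qB/(B+z) = 209×4.8/(4.8+3.2) = 125.4 kPa
Final effective stress: σ'_f = σ'_0 + Δσ = 34.047 + 125.4 = 159.45 kPa.
Normally consolidated clay, so the full stress increment lies on the virgin compression line:
S_c = C_c·H/(1+e₀)·log₁₀(σ'_f/σ'_0) = 0.22×2.6/(1+0.77)×log₁₀(159.45/34.047)
    = 0.32316 × 0.67055 = 0.2167 m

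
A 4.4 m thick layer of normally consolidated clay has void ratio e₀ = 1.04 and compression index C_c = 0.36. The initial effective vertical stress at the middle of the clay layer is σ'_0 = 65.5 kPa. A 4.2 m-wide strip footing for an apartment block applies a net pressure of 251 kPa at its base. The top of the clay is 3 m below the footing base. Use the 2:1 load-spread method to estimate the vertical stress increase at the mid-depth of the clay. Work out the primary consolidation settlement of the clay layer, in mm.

Mid-depth of clay below the footing base: z = 3 + 4.4/2 = 5.2 m.
Stress increase at mid-clay by the 2:1 spreading method:
Δσ = qB/(B+z) = 251×4.2/(4.2+5.2) = 112.15 kPa
Final effective stress: σ'_f = σ'_0 + Δσ = 65.5 + 112.15 = 177.65 kPa.
Normally consolidated clay, so the full stress increment lies on the virgin compression line:
S_c = C_c·H/(1+e₀)·log₁₀(σ'_f/σ'_0) = 0.36×4.4/(1+1.04)×log₁₀(177.65/65.5)
    = 0.77647 × 0.43332 = 0.3365 m

S_c ≈ 336 mm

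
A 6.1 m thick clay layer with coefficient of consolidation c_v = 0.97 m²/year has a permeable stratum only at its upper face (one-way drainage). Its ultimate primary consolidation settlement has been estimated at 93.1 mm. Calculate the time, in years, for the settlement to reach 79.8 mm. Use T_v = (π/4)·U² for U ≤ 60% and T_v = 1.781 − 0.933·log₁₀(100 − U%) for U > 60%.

t ≈ 27 years

Drainage path length: H_d = H = 6.1 m (single drainage).
U = S(t)/S_ult = 79.8/93.1 = 0.8571.
U > 60%: T_v = 1.781 − 0.933·log₁₀(100 − 85.714) = 0.70348.
t = T_v·H_d²/c_v = 0.70348×6.1²/0.97 = 26.99 years.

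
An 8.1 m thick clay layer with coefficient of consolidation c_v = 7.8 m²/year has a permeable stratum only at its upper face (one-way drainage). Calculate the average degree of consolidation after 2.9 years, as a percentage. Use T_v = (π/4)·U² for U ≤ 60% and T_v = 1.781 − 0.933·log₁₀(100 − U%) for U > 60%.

U ≈ 65.4 %

Drainage path length: H_d = H = 8.1 m (single drainage).
T_v = c_v·t/H_d² = 7.8×2.9/8.1² = 0.34476.
T_v = 0.34476 corresponds to the U > 60% branch:
U = 1 − 10^((1.781 − T_v)/0.933)/100 = 0.6538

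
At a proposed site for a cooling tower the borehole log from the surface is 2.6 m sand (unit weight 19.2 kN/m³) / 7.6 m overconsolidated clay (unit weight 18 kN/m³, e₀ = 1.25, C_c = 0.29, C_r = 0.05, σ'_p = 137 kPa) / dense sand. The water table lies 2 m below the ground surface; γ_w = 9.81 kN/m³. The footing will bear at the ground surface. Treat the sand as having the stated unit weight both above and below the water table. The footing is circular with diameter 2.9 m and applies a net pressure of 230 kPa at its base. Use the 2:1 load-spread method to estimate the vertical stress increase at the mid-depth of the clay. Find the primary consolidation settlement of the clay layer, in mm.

S_c ≈ 19.1 mm

Mid-depth of clay below the ground surface: z = 2.6 + 7.6/2 = 6.4 m.
Total vertical stress at mid-clay: σ_v = 19.2×2.6 + 18×3.8 = 118.32 kPa.
Pore pressure: u = 9.81×(6.4 − 2) = 43.164 kPa.
Initial effective stress: σ'_0 = σ_v − u = 118.32 − 43.164 = 75.156 kPa.
Stress increase at mid-clay by the 2:1 spreading method:
Δσ ≈ qD²/(D+z)² = 230×2.9²/(2.9+6.4)² = 22.364 kPa
Final effective stress: σ'_f = 75.156 + 22.364 = 97.52 kPa.
σ'_f = 97.52 ≤ σ'_p = 137 kPa, so the clay remains overconsolidated and only the recompression index applies:
S_c = C_r·H/(1+e₀)·log₁₀(σ'_f/σ'_0) = 0.05×7.6/2.25×log₁₀(97.52/75.156)
    = 0.16889 × 0.11313 = 0.01911 m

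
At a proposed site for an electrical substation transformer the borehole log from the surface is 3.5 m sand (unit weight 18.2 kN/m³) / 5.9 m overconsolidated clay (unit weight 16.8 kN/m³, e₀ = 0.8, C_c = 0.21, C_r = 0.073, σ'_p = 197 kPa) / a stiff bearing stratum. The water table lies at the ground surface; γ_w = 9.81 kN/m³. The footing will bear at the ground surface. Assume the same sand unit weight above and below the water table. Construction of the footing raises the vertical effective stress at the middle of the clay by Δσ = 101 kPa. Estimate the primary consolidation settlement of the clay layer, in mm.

Mid-depth of clay below the ground surface: z = 3.5 + 5.9/2 = 6.45 m.
Total vertical stress at mid-clay: σ_v = 18.2×3.5 + 16.8×2.95 = 113.26 kPa.
Pore pressure: u = 9.81×(6.45 − 0) = 63.275 kPa.
Initial effective stress: σ'_0 = σ_v − u = 113.26 − 63.275 = 49.985 kPa.
Final effective stress: σ'_f = 49.985 + 101 = 150.99 kPa.
σ'_f = 150.99 ≤ σ'_p = 197 kPa, so the clay remains overconsolidated and only the recompression index applies:
S_c = C_r·H/(1+e₀)·log₁₀(σ'_f/σ'_0) = 0.073×5.9/1.8×log₁₀(150.99/49.985)
    = 0.23928 × 0.48011 = 0.1149 m

S_c ≈ 115 mm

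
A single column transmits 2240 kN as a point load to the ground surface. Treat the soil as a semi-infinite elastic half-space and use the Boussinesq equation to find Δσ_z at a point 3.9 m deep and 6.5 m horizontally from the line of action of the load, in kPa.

Δσ_z ≈ 2.53 kPa

Boussinesq vertical stress below a point load on an elastic half-space:
Δσ_z = 3P/(2πz²) · [1 + (r/z)²]^(−5/2)
r/z = 6.5/3.9 = 1.6667; [1+(r/z)²]^(−5/2) = 0.03605.
Δσ_z = 3×2240/(2π×3.9²) × 0.03605 = 70.317 × 0.03605 = 2.535 kPa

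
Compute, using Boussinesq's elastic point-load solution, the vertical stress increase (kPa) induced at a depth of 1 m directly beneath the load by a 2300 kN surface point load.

Δσ_z ≈ 1100 kPa

Boussinesq vertical stress below a point load on an elastic half-space:
Δσ_z = 3P/(2πz²) · [1 + (r/z)²]^(−5/2)
r/z = 0/1 = 0; [1+(r/z)²]^(−5/2) = 1.
Δσ_z = 3×2300/(2π×1²) × 1 = 1098.2 × 1 = 1098 kPa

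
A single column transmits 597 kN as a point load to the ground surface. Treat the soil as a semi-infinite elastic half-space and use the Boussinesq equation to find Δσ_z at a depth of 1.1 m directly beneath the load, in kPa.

Δσ_z ≈ 236 kPa

Boussinesq vertical stress below a point load on an elastic half-space:
Δσ_z = 3P/(2πz²) · [1 + (r/z)²]^(−5/2)
r/z = 0/1.1 = 0; [1+(r/z)²]^(−5/2) = 1.
Δσ_z = 3×597/(2π×1.1²) × 1 = 235.58 × 1 = 235.6 kPa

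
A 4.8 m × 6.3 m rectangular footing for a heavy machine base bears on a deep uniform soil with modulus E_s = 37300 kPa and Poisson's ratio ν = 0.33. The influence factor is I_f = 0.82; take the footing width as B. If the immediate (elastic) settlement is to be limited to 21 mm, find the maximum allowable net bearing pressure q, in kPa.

S_e = q·B·(1−ν²)/E_s · I_f  ⇒  q = S_e·E_s / (B·(1−ν²)·I_f).
q = 0.021 × 37300 / (4.8 × 0.8911 × 0.82) = 223.3 kPa

q ≈ 223 kPa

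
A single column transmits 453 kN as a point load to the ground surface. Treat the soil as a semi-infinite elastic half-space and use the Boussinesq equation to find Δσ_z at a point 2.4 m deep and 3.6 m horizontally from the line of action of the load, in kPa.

Boussinesq vertical stress below a point load on an elastic half-space:
Δσ_z = 3P/(2πz²) · [1 + (r/z)²]^(−5/2)
r/z = 3.6/2.4 = 1.5; [1+(r/z)²]^(−5/2) = 0.052516.
Δσ_z = 3×453/(2π×2.4²) × 0.052516 = 37.551 × 0.052516 = 1.972 kPa

Δσ_z ≈ 1.97 kPa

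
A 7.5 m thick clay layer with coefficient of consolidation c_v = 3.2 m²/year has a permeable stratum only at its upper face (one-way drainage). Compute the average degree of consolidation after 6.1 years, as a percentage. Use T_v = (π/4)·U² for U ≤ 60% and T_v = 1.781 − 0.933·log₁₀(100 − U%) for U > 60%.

Drainage path length: H_d = H = 7.5 m (single drainage).
T_v = c_v·t/H_d² = 3.2×6.1/7.5² = 0.34702.
T_v = 0.34702 corresponds to the U > 60% branch:
U = 1 − 10^((1.781 − T_v)/0.933)/100 = 0.6557

U ≈ 65.6 %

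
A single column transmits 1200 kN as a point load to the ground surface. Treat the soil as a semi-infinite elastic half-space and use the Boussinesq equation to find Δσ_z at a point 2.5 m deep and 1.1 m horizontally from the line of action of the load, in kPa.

Boussinesq vertical stress below a point load on an elastic half-space:
Δσ_z = 3P/(2πz²) · [1 + (r/z)²]^(−5/2)
r/z = 1.1/2.5 = 0.44; [1+(r/z)²]^(−5/2) = 0.64247.
Δσ_z = 3×1200/(2π×2.5²) × 0.64247 = 91.673 × 0.64247 = 58.9 kPa

Δσ_z ≈ 58.9 kPa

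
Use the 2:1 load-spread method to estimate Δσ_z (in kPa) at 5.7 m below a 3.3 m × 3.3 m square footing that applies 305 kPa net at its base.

Δσ_z ≈ 41 kPa

By the 2:1 method the load spreads at 1 horizontal : 2 vertical, so at depth z the loaded area has grown by z in each plan dimension:
Δσ = qBL/((B+z)(L+z)) = 305×3.3×3.3/((3.3+5.7)(3.3+5.7)) = 41.006 kPa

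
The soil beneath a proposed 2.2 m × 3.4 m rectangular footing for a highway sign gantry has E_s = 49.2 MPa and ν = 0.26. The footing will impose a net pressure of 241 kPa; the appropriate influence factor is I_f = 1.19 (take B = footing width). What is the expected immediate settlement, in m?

S_e ≈ 0.012 m

Immediate (elastic) settlement: S_e = q·B·(1−ν²)/E_s · I_f.
E_s = 49.2 MPa = 49200 kPa.
S_e = 241 × 2.2 × (1 − 0.26²) / 49200 × 1.19
    = 241 × 2.2 × 0.9324 / 49200 × 1.19
    = 0.01196 m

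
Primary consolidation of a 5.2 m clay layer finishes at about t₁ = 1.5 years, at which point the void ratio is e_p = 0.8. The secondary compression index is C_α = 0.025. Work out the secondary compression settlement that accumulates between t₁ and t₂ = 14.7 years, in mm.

S_s ≈ 71.6 mm

Secondary compression: S_s = C_α·H/(1+e_p)·log₁₀(t₂/t₁)
S_s = 0.025×5.2/(1+0.8)×log₁₀(14.7/1.5)
    = 0.07222 × 0.9912 = 0.07159 m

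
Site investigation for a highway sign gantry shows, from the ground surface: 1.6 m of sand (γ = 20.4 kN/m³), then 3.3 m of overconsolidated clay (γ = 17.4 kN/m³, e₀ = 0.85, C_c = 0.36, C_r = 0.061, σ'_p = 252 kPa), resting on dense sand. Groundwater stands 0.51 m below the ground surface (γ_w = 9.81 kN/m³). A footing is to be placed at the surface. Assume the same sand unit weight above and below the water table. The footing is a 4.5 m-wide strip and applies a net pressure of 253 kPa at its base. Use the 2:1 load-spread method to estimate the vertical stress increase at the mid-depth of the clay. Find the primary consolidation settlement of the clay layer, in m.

Mid-depth of clay below the ground surface: z = 1.6 + 3.3/2 = 3.25 m.
Total vertical stress at mid-clay: σ_v = 20.4×1.6 + 17.4×1.65 = 61.35 kPa.
Pore pressure: u = 9.81×(3.25 − 0.51) = 26.879 kPa.
Initial effective stress: σ'_0 = σ_v − u = 61.35 − 26.879 = 34.471 kPa.
Stress increase at mid-clay by the 2:1 spreading method:
Δσ = qB/(B+z) = 253×4.5/(4.5+3.25) = 146.9 kPa
Final effective stress: σ'_f = 34.471 + 146.9 = 181.37 kPa.
σ'_f = 181.37 ≤ σ'_p = 252 kPa, so the clay remains overconsolidated and only the recompression index applies:
S_c = C_r·H/(1+e₀)·log₁₀(σ'_f/σ'_0) = 0.061×3.3/1.85×log₁₀(181.37/34.471)
    = 0.10881 × 0.72111 = 0.07847 m

S_c ≈ 0.0785 m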